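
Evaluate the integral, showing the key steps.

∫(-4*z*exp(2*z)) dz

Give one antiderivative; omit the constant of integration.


Step 1. Integrate ∫(-4*z*exp(2*z)) dz by parts with u = z, dv = (-4*exp(2*z)) dz, so v = -2*exp(2*z): now -2*z*exp(2*z) + ∫(2*exp(2*z)) dz.
Step 2. Evaluate the standard form: now -2*z*exp(2*z) + exp(2*z).
Answer: -2*z*exp(2*z) + exp(2*z).


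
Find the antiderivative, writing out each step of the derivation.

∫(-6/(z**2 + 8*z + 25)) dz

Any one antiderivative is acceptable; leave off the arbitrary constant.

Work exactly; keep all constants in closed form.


Step 1. Substitute u = -z - 4, turning ∫(-6/(z**2 + 8*z + 25)) dz into ∫(6/(u**2 + 9)) du: now ∫(6/(u**2 + 9)) du.
Step 2. Evaluate the standard form: now 2*atan(u/3).
Step 3. Substitute back u = -z - 4: now -2*atan(z/3 + 4/3).
Answer: -2*atan(z/3 + 4/3).


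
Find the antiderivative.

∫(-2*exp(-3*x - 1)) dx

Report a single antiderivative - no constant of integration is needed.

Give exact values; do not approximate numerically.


Answer: 2*exp(-3*x - 1)/3.


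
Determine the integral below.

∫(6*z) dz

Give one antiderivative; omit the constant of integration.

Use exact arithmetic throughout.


Answer: 3*z**2.


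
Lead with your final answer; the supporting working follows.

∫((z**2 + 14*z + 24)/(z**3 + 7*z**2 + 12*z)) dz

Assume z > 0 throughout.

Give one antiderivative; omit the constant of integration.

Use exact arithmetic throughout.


The answer is 2*log(z) + 3*log(z + 3) - 4*log(z + 4).
Step 1. Decompose ∫((z**2 + 14*z + 24)/(z**3 + 7*z**2 + 12*z)) dz by partial fractions, (z**2 + 14*z + 24)/(z**3 + 7*z**2 + 12*z) = -4/(z + 4) + 3/(z + 3) + 2/z: now ∫(2/z) dz + ∫(3/(z + 3)) dz + ∫(-4/(z + 4)) dz.
Step 2. Evaluate the standard form [assuming z > -4]: now -4*log(z + 4) + ∫(2/z) dz + ∫(3/(z + 3)) dz.
Step 3. Evaluate the standard form [assuming z > -3]: now 3*log(z + 3) - 4*log(z + 4) + ∫(2/z) dz.
Step 4. Evaluate the standard form [assuming z > 0]: now 2*log(z) + 3*log(z + 3) - 4*log(z + 4).
Answer: 2*log(z) + 3*log(z + 3) - 4*log(z + 4).


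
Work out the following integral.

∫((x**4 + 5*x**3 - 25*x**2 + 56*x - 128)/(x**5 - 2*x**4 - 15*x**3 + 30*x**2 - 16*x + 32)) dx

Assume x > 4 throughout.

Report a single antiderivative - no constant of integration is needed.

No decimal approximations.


Answer: log(x - 4) + log(x - 2) - log(x + 4) - 3*atan(x).


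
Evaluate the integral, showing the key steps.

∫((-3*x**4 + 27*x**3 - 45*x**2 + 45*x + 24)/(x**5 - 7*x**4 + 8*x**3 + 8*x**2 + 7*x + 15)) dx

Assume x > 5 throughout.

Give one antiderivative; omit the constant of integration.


Step 1. Decompose ∫((-3*x**4 + 27*x**3 - 45*x**2 + 45*x + 24)/(x**5 - 7*x**4 + 8*x**3 + 8*x**2 + 7*x + 15)) dx by partial fractions, (-3*x**4 + 27*x**3 - 45*x**2 + 45*x + 24)/(x**5 - 7*x**4 + 8*x**3 + 8*x**2 + 7*x + 15) = 3/(x**2 + 1) - 2/(x + 1) - 3/(x - 3) + 2/(x - 5): now ∫(2/(x - 5)) dx + ∫(-3/(x - 3)) dx + ∫(-2/(x + 1)) dx + ∫(3/(x**2 + 1)) dx.
Step 2. Evaluate the standard form [assuming x > 5]: now 2*log(x - 5) + ∫(-3/(x - 3)) dx + ∫(-2/(x + 1)) dx + ∫(3/(x**2 + 1)) dx.
Step 3. Evaluate the standard form [assuming x > 3]: now 2*log(x - 5) - 3*log(x - 3) + ∫(-2/(x + 1)) dx + ∫(3/(x**2 + 1)) dx.
Step 4. Evaluate the standard form [assuming x > -1]: now 2*log(x - 5) - 3*log(x - 3) - 2*log(x + 1) + ∫(3/(x**2 + 1)) dx.
Step 5. Evaluate the standard form: now 2*log(x - 5) - 3*log(x - 3) - 2*log(x + 1) + 3*atan(x).
Answer: 2*log(x - 5) - 3*log(x - 3) - 2*log(x + 1) + 3*atan(x).


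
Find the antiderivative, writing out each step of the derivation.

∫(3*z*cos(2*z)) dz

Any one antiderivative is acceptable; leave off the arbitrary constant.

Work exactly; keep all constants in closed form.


Step 1. Integrate ∫(3*z*cos(2*z)) dz by parts with u = z, dv = (3*cos(2*z)) dz, so v = 3*sin(2*z)/2: now 3*z*sin(2*z)/2 + ∫(-3*sin(2*z)/2) dz.
Step 2. Evaluate the standard form: now 3*z*sin(2*z)/2 + 3*cos(2*z)/4.
Answer: 3*z*sin(2*z)/2 + 3*cos(2*z)/4.


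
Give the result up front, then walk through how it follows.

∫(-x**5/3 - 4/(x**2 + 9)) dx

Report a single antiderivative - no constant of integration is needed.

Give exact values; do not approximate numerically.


The answer is -x**6/18 - 4*atan(x/3)/3.
Step 1. Rewrite: now ∫(-x**5/3) dx + ∫(-4/(x**2 + 9)) dx.
Step 2. Evaluate the standard form: now -4*atan(x/3)/3 + ∫(-x**5/3) dx.
Step 3. Evaluate the standard form: now -x**6/18 - 4*atan(x/3)/3.
Answer: -x**6/18 - 4*atan(x/3)/3.


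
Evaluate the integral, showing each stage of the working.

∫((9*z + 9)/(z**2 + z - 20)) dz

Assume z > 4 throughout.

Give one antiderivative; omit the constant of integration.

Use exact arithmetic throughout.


Step 1. Decompose ∫((9*z + 9)/(z**2 + z - 20)) dz by partial fractions, (9*z + 9)/(z**2 + z - 20) = 4/(z + 5) + 5/(z - 4): now ∫(5/(z - 4)) dz + ∫(4/(z + 5)) dz.
Step 2. Evaluate the standard form [assuming z > 4]: now 5*log(z - 4) + ∫(4/(z + 5)) dz.
Step 3. Evaluate the standard form [assuming z > -5]: now 5*log(z - 4) + 4*log(z + 5).
Answer: 5*log(z - 4) + 4*log(z + 5).


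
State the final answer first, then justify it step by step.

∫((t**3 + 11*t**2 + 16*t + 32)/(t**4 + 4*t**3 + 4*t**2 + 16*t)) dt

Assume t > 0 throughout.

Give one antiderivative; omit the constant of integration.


The answer is 2*log(t) - log(t + 4) + 3*atan(t/2)/2.
Step 1. Decompose ∫((t**3 + 11*t**2 + 16*t + 32)/(t**4 + 4*t**3 + 4*t**2 + 16*t)) dt by partial fractions, (t**3 + 11*t**2 + 16*t + 32)/(t**4 + 4*t**3 + 4*t**2 + 16*t) = 3/(t**2 + 4) - 1/(t + 4) + 2/t: now ∫(2/t) dt + ∫(-1/(t + 4)) dt + ∫(3/(t**2 + 4)) dt.
Step 2. Evaluate the standard form [assuming t > 0]: now 2*log(t) + ∫(-1/(t + 4)) dt + ∫(3/(t**2 + 4)) dt.
Step 3. Evaluate the standard form [assuming t > -4]: now 2*log(t) - log(t + 4) + ∫(3/(t**2 + 4)) dt.
Step 4. Evaluate the standard form: now 2*log(t) - log(t + 4) + 3*atan(t/2)/2.
Answer: 2*log(t) - log(t + 4) + 3*atan(t/2)/2.


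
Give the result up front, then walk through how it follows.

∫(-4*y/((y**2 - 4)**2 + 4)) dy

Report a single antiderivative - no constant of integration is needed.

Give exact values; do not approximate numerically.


The answer is -atan(y**2/2 - 2).
Step 1. Substitute u = y**2 - 4, turning ∫(-4*y/((y**2 - 4)**2 + 4)) dy into ∫(-2/(u**2 + 4)) du: now ∫(-2/(u**2 + 4)) du.
Step 2. Evaluate the standard form: now -atan(u/2).
Step 3. Substitute back u = y**2 - 4: now -atan(y**2/2 - 2).
Answer: -atan(y**2/2 - 2).


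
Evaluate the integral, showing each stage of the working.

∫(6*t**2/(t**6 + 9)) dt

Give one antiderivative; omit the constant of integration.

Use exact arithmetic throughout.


Step 1. Substitute u = t**3, turning ∫(6*t**2/(t**6 + 9)) dt into ∫(2/(u**2 + 9)) du: now ∫(2/(u**2 + 9)) du.
Step 2. Evaluate the standard form: now 2*atan(u/3)/3.
Step 3. Substitute back u = t**3: now 2*atan(t**3/3)/3.
Answer: 2*atan(t**3/3)/3.


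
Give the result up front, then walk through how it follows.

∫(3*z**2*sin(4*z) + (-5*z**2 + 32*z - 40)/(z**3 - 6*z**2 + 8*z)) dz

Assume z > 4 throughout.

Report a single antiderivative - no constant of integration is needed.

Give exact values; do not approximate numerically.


The answer is -3*z**2*cos(4*z)/4 + 3*z*sin(4*z)/8 - 5*log(z) + log(z - 4) - log(z - 2) + 3*cos(4*z)/32.
Step 1. Rewrite: now ∫(3*z**2*sin(4*z)) dz + ∫((-5*z**2 + 32*z - 40)/(z**3 - 6*z**2 + 8*z)) dz.
Step 2. Integrate ∫(3*z**2*sin(4*z)) dz by parts with u = z**2, dv = (3*sin(4*z)) dz, so v = -3*cos(4*z)/4: now -3*z**2*cos(4*z)/4 + ∫(3*z*cos(4*z)/2) dz + ∫((-5*z**2 + 32*z - 40)/(z**3 - 6*z**2 + 8*z)) dz.
Step 3. Integrate ∫(3*z*cos(4*z)/2) dz by parts with u = z, dv = (3*cos(4*z)/2) dz, so v = 3*sin(4*z)/8: now -3*z**2*cos(4*z)/4 + 3*z*sin(4*z)/8 + ∫((-5*z**2 + 32*z - 40)/(z**3 - 6*z**2 + 8*z)) dz + ∫(-3*sin(4*z)/8) dz.
Step 4. Evaluate the standard form: now -3*z**2*cos(4*z)/4 + 3*z*sin(4*z)/8 + 3*cos(4*z)/32 + ∫((-5*z**2 + 32*z - 40)/(z**3 - 6*z**2 + 8*z)) dz.
Step 5. Decompose ∫((-5*z**2 + 32*z - 40)/(z**3 - 6*z**2 + 8*z)) dz by partial fractions, (-5*z**2 + 32*z - 40)/(z**3 - 6*z**2 + 8*z) = -1/(z - 2) + 1/(z - 4) - 5/z: now -3*z**2*cos(4*z)/4 + 3*z*sin(4*z)/8 + 3*cos(4*z)/32 + ∫(-5/z) dz + ∫(1/(z - 4)) dz + ∫(-1/(z - 2)) dz.
Step 6. Evaluate the standard form [assuming z > 4]: now -3*z**2*cos(4*z)/4 + 3*z*sin(4*z)/8 + log(z - 4) + 3*cos(4*z)/32 + ∫(-5/z) dz + ∫(-1/(z - 2)) dz.
Step 7. Evaluate the standard form [assuming z > 2]: now -3*z**2*cos(4*z)/4 + 3*z*sin(4*z)/8 + log(z - 4) - log(z - 2) + 3*cos(4*z)/32 + ∫(-5/z) dz.
Step 8. Evaluate the standard form [assuming z > 0]: now -3*z**2*cos(4*z)/4 + 3*z*sin(4*z)/8 - 5*log(z) + log(z - 4) - log(z - 2) + 3*cos(4*z)/32.
Answer: -3*z**2*cos(4*z)/4 + 3*z*sin(4*z)/8 - 5*log(z) + log(z - 4) - log(z - 2) + 3*cos(4*z)/32.


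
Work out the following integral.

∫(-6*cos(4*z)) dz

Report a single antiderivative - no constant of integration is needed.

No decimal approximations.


Answer: -3*sin(4*z)/2.


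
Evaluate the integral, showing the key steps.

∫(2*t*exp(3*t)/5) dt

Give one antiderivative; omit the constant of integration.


Step 1. Integrate ∫(2*t*exp(3*t)/5) dt by parts with u = t, dv = (2*exp(3*t)/5) dt, so v = 2*exp(3*t)/15: now 2*t*exp(3*t)/15 + ∫(-2*exp(3*t)/15) dt.
Step 2. Evaluate the standard form: now 2*t*exp(3*t)/15 - 2*exp(3*t)/45.
Answer: 2*t*exp(3*t)/15 - 2*exp(3*t)/45.


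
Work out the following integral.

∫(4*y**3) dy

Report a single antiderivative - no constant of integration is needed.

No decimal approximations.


Answer: y**4.


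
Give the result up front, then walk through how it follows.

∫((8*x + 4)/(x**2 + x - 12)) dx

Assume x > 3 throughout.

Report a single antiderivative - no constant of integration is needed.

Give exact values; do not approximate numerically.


The answer is 4*log(x - 3) + 4*log(x + 4).
Step 1. Decompose ∫((8*x + 4)/(x**2 + x - 12)) dx by partial fractions, (8*x + 4)/(x**2 + x - 12) = 4/(x + 4) + 4/(x - 3): now ∫(4/(x - 3)) dx + ∫(4/(x + 4)) dx.
Step 2. Evaluate the standard form [assuming x > 3]: now 4*log(x - 3) + ∫(4/(x + 4)) dx.
Step 3. Evaluate the standard form [assuming x > -4]: now 4*log(x - 3) + 4*log(x + 4).
Answer: 4*log(x - 3) + 4*log(x + 4).


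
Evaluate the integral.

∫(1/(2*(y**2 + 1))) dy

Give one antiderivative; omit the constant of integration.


Answer: atan(y)/2.


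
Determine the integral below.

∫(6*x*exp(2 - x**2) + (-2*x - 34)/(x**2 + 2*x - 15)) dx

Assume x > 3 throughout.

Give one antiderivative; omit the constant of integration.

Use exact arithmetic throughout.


Answer: -3*exp(2 - x**2) - 5*log(x - 3) + 3*log(x + 5).


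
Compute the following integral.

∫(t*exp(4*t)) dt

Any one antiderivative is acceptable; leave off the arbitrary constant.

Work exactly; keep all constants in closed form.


Answer: t*exp(4*t)/4 - exp(4*t)/16.


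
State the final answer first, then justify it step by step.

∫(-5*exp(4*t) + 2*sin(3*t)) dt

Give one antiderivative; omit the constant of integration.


The answer is -5*exp(4*t)/4 - 2*cos(3*t)/3.
Step 1. Rewrite: now ∫(-5*exp(4*t)) dt + ∫(2*sin(3*t)) dt.
Step 2. Evaluate the standard form: now -5*exp(4*t)/4 + ∫(2*sin(3*t)) dt.
Step 3. Evaluate the standard form: now -5*exp(4*t)/4 - 2*cos(3*t)/3.
Answer: -5*exp(4*t)/4 - 2*cos(3*t)/3.


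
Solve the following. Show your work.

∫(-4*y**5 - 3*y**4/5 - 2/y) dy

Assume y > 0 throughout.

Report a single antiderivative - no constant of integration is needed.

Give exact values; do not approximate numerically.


Step 1. Rewrite: now ∫(-2/y) dy + ∫(-3*y**4/5) dy + ∫(-4*y**5) dy.
Step 2. Evaluate the standard form: now -2*y**6/3 + ∫(-2/y) dy + ∫(-3*y**4/5) dy.
Step 3. Evaluate the standard form [assuming y > 0]: now -2*y**6/3 - 2*log(y) + ∫(-3*y**4/5) dy.
Step 4. Evaluate the standard form: now -2*y**6/3 - 3*y**5/25 - 2*log(y).
Answer: -2*y**6/3 - 3*y**5/25 - 2*log(y).


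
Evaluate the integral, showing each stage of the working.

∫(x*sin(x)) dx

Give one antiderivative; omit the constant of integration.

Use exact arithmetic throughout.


Step 1. Integrate ∫(x*sin(x)) dx by parts with u = x, dv = (sin(x)) dx, so v = -cos(x): now -x*cos(x) + ∫(cos(x)) dx.
Step 2. Evaluate the standard form: now -x*cos(x) + sin(x).
Answer: -x*cos(x) + sin(x).


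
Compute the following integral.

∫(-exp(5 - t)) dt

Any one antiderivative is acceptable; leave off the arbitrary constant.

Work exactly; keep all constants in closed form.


Answer: exp(5 - t).


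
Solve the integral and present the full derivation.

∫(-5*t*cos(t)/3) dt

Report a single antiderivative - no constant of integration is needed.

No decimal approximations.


Step 1. Integrate ∫(-5*t*cos(t)/3) dt by parts with u = t, dv = (-5*cos(t)/3) dt, so v = -5*sin(t)/3: now -5*t*sin(t)/3 + ∫(5*sin(t)/3) dt.
Step 2. Evaluate the standard form: now -5*t*sin(t)/3 - 5*cos(t)/3.
Answer: -5*t*sin(t)/3 - 5*cos(t)/3.


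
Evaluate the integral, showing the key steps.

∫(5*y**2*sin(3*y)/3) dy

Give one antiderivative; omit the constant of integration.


Step 1. Integrate ∫(5*y**2*sin(3*y)/3) dy by parts with u = y**2, dv = (5*sin(3*y)/3) dy, so v = -5*cos(3*y)/9: now -5*y**2*cos(3*y)/9 + ∫(10*y*cos(3*y)/9) dy.
Step 2. Integrate ∫(10*y*cos(3*y)/9) dy by parts with u = y, dv = (10*cos(3*y)/9) dy, so v = 10*sin(3*y)/27: now -5*y**2*cos(3*y)/9 + 10*y*sin(3*y)/27 + ∫(-10*sin(3*y)/27) dy.
Step 3. Evaluate the standard form: now -5*y**2*cos(3*y)/9 + 10*y*sin(3*y)/27 + 10*cos(3*y)/81.
Answer: -5*y**2*cos(3*y)/9 + 10*y*sin(3*y)/27 + 10*cos(3*y)/81.


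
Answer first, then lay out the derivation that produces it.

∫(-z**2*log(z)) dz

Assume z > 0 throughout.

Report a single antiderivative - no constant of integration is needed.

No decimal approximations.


The answer is -z**3*log(z)/3 + z**3/9.
Step 1. Integrate ∫(-z**2*log(z)) dz by parts with u = log(z), dv = (-z**2) dz, so v = -z**3/3 [assuming z > 0]: now -z**3*log(z)/3 + ∫(z**2/3) dz.
Step 2. Evaluate the standard form: now -z**3*log(z)/3 + z**3/9.
Answer: -z**3*log(z)/3 + z**3/9.


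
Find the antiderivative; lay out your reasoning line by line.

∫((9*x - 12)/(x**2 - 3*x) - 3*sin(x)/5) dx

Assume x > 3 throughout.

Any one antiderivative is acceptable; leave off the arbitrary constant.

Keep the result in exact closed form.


Step 1. Rewrite: now ∫((9*x - 12)/(x**2 - 3*x)) dx + ∫(-3*sin(x)/5) dx.
Step 2. Evaluate the standard form: now 3*cos(x)/5 + ∫((9*x - 12)/(x**2 - 3*x)) dx.
Step 3. Decompose ∫((9*x - 12)/(x**2 - 3*x)) dx by partial fractions, (9*x - 12)/(x**2 - 3*x) = 5/(x - 3) + 4/x: now 3*cos(x)/5 + ∫(4/x) dx + ∫(5/(x - 3)) dx.
Step 4. Evaluate the standard form [assuming x > 0]: now 4*log(x) + 3*cos(x)/5 + ∫(5/(x - 3)) dx.
Step 5. Evaluate the standard form [assuming x > 3]: now 4*log(x) + 5*log(x - 3) + 3*cos(x)/5.
Answer: 4*log(x) + 5*log(x - 3) + 3*cos(x)/5.


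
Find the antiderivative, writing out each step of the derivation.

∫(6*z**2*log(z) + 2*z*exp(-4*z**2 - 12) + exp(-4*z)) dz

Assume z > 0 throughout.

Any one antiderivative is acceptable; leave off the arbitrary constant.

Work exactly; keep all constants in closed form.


Step 1. Rewrite: now ∫(2*z*exp(-4*z**2 - 12)) dz + ∫(6*z**2*log(z)) dz + ∫(exp(-4*z)) dz.
Step 2. Integrate ∫(6*z**2*log(z)) dz by parts with u = log(z), dv = (6*z**2) dz, so v = 2*z**3 [assuming z > 0]: now 2*z**3*log(z) + ∫(-2*z**2) dz + ∫(2*z*exp(-4*z**2 - 12)) dz + ∫(exp(-4*z)) dz.
Step 3. Evaluate the standard form: now 2*z**3*log(z) - 2*z**3/3 + ∫(2*z*exp(-4*z**2 - 12)) dz + ∫(exp(-4*z)) dz.
Step 4. Substitute u = z**2 + 3, turning ∫(2*z*exp(-4*z**2 - 12)) dz into ∫(exp(-4*u)) du: now 2*z**3*log(z) - 2*z**3/3 + ∫(exp(-4*u)) du + ∫(exp(-4*z)) dz.
Step 5. Evaluate the standard form: now 2*z**3*log(z) - 2*z**3/3 + ∫(exp(-4*z)) dz - exp(-4*u)/4.
Step 6. Substitute back u = z**2 + 3: now 2*z**3*log(z) - 2*z**3/3 - exp(-4*z**2 - 12)/4 + ∫(exp(-4*z)) dz.
Step 7. Evaluate the standard form: now 2*z**3*log(z) - 2*z**3/3 - exp(-4*z**2 - 12)/4 - exp(-4*z)/4.
Answer: 2*z**3*log(z) - 2*z**3/3 - exp(-4*z**2 - 12)/4 - exp(-4*z)/4.


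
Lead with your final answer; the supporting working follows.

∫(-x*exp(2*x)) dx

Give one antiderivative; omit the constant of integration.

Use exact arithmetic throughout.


The answer is -x*exp(2*x)/2 + exp(2*x)/4.
Step 1. Integrate ∫(-x*exp(2*x)) dx by parts with u = x, dv = (-exp(2*x)) dx, so v = -exp(2*x)/2: now -x*exp(2*x)/2 + ∫(exp(2*x)/2) dx.
Step 2. Evaluate the standard form: now -x*exp(2*x)/2 + exp(2*x)/4.
Answer: -x*exp(2*x)/2 + exp(2*x)/4.


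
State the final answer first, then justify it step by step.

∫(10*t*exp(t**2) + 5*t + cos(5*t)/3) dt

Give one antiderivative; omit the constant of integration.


The answer is 5*t**2/2 + 5*exp(t**2) + sin(5*t)/15.
Step 1. Rewrite: now ∫(5*t) dt + ∫(10*t*exp(t**2)) dt + ∫(cos(5*t)/3) dt.
Step 2. Substitute u = t**2, turning ∫(10*t*exp(t**2)) dt into ∫(5*exp(u)) du: now ∫(5*t) dt + ∫(5*exp(u)) du + ∫(cos(5*t)/3) dt.
Step 3. Evaluate the standard form: now 5*exp(u) + ∫(5*t) dt + ∫(cos(5*t)/3) dt.
Step 4. Substitute back u = t**2: now 5*exp(t**2) + ∫(5*t) dt + ∫(cos(5*t)/3) dt.
Step 5. Evaluate the standard form: now 5*t**2/2 + 5*exp(t**2) + ∫(cos(5*t)/3) dt.
Step 6. Evaluate the standard form: now 5*t**2/2 + 5*exp(t**2) + sin(5*t)/15.
Answer: 5*t**2/2 + 5*exp(t**2) + sin(5*t)/15.


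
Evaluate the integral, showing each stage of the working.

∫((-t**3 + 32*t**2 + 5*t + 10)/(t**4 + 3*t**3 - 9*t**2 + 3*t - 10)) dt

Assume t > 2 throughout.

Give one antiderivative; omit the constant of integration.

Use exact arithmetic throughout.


Step 1. Decompose ∫((-t**3 + 32*t**2 + 5*t + 10)/(t**4 + 3*t**3 - 9*t**2 + 3*t - 10)) dt by partial fractions, (-t**3 + 32*t**2 + 5*t + 10)/(t**4 + 3*t**3 - 9*t**2 + 3*t - 10) = 2/(t**2 + 1) - 5/(t + 5) + 4/(t - 2): now ∫(4/(t - 2)) dt + ∫(-5/(t + 5)) dt + ∫(2/(t**2 + 1)) dt.
Step 2. Evaluate the standard form [assuming t > -5]: now -5*log(t + 5) + ∫(4/(t - 2)) dt + ∫(2/(t**2 + 1)) dt.
Step 3. Evaluate the standard form [assuming t > 2]: now 4*log(t - 2) - 5*log(t + 5) + ∫(2/(t**2 + 1)) dt.
Step 4. Evaluate the standard form: now 4*log(t - 2) - 5*log(t + 5) + 2*atan(t).
Answer: 4*log(t - 2) - 5*log(t + 5) + 2*atan(t).


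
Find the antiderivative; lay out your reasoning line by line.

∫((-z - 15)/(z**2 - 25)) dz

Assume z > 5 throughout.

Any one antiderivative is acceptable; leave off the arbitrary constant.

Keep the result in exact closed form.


Step 1. Decompose ∫((-z - 15)/(z**2 - 25)) dz by partial fractions, (-z - 15)/(z**2 - 25) = 1/(z + 5) - 2/(z - 5): now ∫(-2/(z - 5)) dz + ∫(1/(z + 5)) dz.
Step 2. Evaluate the standard form [assuming z > 5]: now -2*log(z - 5) + ∫(1/(z + 5)) dz.
Step 3. Evaluate the standard form [assuming z > -5]: now -2*log(z - 5) + log(z + 5).
Answer: -2*log(z - 5) + log(z + 5).


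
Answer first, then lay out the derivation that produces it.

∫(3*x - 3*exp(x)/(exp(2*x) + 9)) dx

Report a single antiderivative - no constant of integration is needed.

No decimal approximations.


The answer is 3*x**2/2 - atan(exp(x)/3).
Step 1. Rewrite: now ∫(3*x) dx + ∫(-3*exp(x)/(exp(2*x) + 9)) dx.
Step 2. Substitute u = exp(x), turning ∫(-3*exp(x)/(exp(2*x) + 9)) dx into ∫(-3/(u**2 + 9)) du: now ∫(3*x) dx + ∫(-3/(u**2 + 9)) du.
Step 3. Evaluate the standard form: now -atan(u/3) + ∫(3*x) dx.
Step 4. Substitute back u = exp(x): now -atan(exp(x)/3) + ∫(3*x) dx.
Step 5. Evaluate the standard form: now 3*x**2/2 - atan(exp(x)/3).
Answer: 3*x**2/2 - atan(exp(x)/3).


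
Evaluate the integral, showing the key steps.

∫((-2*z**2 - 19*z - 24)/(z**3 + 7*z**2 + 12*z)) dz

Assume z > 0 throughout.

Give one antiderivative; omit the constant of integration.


Step 1. Decompose ∫((-2*z**2 - 19*z - 24)/(z**3 + 7*z**2 + 12*z)) dz by partial fractions, (-2*z**2 - 19*z - 24)/(z**3 + 7*z**2 + 12*z) = 5/(z + 4) - 5/(z + 3) - 2/z: now ∫(-2/z) dz + ∫(-5/(z + 3)) dz + ∫(5/(z + 4)) dz.
Step 2. Evaluate the standard form [assuming z > 0]: now -2*log(z) + ∫(-5/(z + 3)) dz + ∫(5/(z + 4)) dz.
Step 3. Evaluate the standard form [assuming z > -3]: now -2*log(z) - 5*log(z + 3) + ∫(5/(z + 4)) dz.
Step 4. Evaluate the standard form [assuming z > -4]: now -2*log(z) - 5*log(z + 3) + 5*log(z + 4).
Answer: -2*log(z) - 5*log(z + 3) + 5*log(z + 4).


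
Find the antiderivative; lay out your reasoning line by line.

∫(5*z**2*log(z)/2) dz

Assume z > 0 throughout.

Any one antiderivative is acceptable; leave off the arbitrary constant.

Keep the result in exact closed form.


Step 1. Integrate ∫(5*z**2*log(z)/2) dz by parts with u = log(z), dv = (5*z**2/2) dz, so v = 5*z**3/6 [assuming z > 0]: now 5*z**3*log(z)/6 + ∫(-5*z**2/6) dz.
Step 2. Evaluate the standard form: now 5*z**3*log(z)/6 - 5*z**3/18.
Answer: 5*z**3*log(z)/6 - 5*z**3/18.


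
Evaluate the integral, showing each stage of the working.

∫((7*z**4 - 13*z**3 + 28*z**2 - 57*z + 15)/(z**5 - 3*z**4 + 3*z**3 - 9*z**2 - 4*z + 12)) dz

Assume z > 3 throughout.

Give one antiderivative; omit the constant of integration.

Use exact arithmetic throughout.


Step 1. Decompose ∫((7*z**4 - 13*z**3 + 28*z**2 - 57*z + 15)/(z**5 - 3*z**4 + 3*z**3 - 9*z**2 - 4*z + 12)) dz by partial fractions, (7*z**4 - 13*z**3 + 28*z**2 - 57*z + 15)/(z**5 - 3*z**4 + 3*z**3 - 9*z**2 - 4*z + 12) = 1/(z**2 + 4) + 3/(z + 1) + 1/(z - 1) + 3/(z - 3): now ∫(3/(z - 3)) dz + ∫(1/(z - 1)) dz + ∫(3/(z + 1)) dz + ∫(1/(z**2 + 4)) dz.
Step 2. Evaluate the standard form [assuming z > 3]: now 3*log(z - 3) + ∫(1/(z - 1)) dz + ∫(3/(z + 1)) dz + ∫(1/(z**2 + 4)) dz.
Step 3. Evaluate the standard form [assuming z > -1]: now 3*log(z - 3) + 3*log(z + 1) + ∫(1/(z - 1)) dz + ∫(1/(z**2 + 4)) dz.
Step 4. Evaluate the standard form [assuming z > 1]: now 3*log(z - 3) + log(z - 1) + 3*log(z + 1) + ∫(1/(z**2 + 4)) dz.
Step 5. Evaluate the standard form: now 3*log(z - 3) + log(z - 1) + 3*log(z + 1) + atan(z/2)/2.
Answer: 3*log(z - 3) + log(z - 1) + 3*log(z + 1) + atan(z/2)/2.


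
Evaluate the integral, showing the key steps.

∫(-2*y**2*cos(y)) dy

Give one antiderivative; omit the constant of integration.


Step 1. Integrate ∫(-2*y**2*cos(y)) dy by parts with u = y**2, dv = (-2*cos(y)) dy, so v = -2*sin(y): now -2*y**2*sin(y) + ∫(4*y*sin(y)) dy.
Step 2. Integrate ∫(4*y*sin(y)) dy by parts with u = y, dv = (4*sin(y)) dy, so v = -4*cos(y): now -2*y**2*sin(y) - 4*y*cos(y) + ∫(4*cos(y)) dy.
Step 3. Evaluate the standard form: now -2*y**2*sin(y) - 4*y*cos(y) + 4*sin(y).
Answer: -2*y**2*sin(y) - 4*y*cos(y) + 4*sin(y).


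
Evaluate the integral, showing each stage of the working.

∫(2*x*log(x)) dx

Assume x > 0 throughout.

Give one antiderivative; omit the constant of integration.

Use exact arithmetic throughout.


Step 1. Integrate ∫(2*x*log(x)) dx by parts with u = log(x), dv = (2*x) dx, so v = x**2 [assuming x > 0]: now x**2*log(x) + ∫(-x) dx.
Step 2. Evaluate the standard form: now x**2*log(x) - x**2/2.
Answer: x**2*log(x) - x**2/2.


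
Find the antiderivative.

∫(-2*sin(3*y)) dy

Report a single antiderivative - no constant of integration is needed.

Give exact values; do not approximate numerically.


Answer: 2*cos(3*y)/3.


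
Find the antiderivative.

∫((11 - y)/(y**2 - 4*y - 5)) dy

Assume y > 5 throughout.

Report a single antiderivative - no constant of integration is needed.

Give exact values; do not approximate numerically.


Answer: log(y - 5) - 2*log(y + 1).


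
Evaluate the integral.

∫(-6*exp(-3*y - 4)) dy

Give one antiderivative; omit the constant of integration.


Answer: 2*exp(-3*y - 4).


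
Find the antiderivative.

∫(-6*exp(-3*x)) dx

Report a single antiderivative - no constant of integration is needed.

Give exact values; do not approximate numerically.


Answer: 2*exp(-3*x).


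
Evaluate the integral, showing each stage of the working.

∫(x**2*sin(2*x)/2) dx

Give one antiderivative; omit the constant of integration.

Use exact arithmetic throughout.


Step 1. Integrate ∫(x**2*sin(2*x)/2) dx by parts with u = x**2, dv = (sin(2*x)/2) dx, so v = -cos(2*x)/4: now -x**2*cos(2*x)/4 + ∫(x*cos(2*x)/2) dx.
Step 2. Integrate ∫(x*cos(2*x)/2) dx by parts with u = x, dv = (cos(2*x)/2) dx, so v = sin(2*x)/4: now -x**2*cos(2*x)/4 + x*sin(2*x)/4 + ∫(-sin(2*x)/4) dx.
Step 3. Evaluate the standard form: now -x**2*cos(2*x)/4 + x*sin(2*x)/4 + cos(2*x)/8.
Answer: -x**2*cos(2*x)/4 + x*sin(2*x)/4 + cos(2*x)/8.


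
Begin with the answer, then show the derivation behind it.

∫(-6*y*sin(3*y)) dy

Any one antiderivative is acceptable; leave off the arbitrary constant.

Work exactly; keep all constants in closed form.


The answer is 2*y*cos(3*y) - 2*sin(3*y)/3.
Step 1. Integrate ∫(-6*y*sin(3*y)) dy by parts with u = y, dv = (-6*sin(3*y)) dy, so v = 2*cos(3*y): now 2*y*cos(3*y) + ∫(-2*cos(3*y)) dy.
Step 2. Evaluate the standard form: now 2*y*cos(3*y) - 2*sin(3*y)/3.
Answer: 2*y*cos(3*y) - 2*sin(3*y)/3.


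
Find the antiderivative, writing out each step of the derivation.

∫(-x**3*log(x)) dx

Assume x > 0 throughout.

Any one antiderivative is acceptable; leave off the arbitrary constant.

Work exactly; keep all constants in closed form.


Step 1. Integrate ∫(-x**3*log(x)) dx by parts with u = log(x), dv = (-x**3) dx, so v = -x**4/4 [assuming x > 0]: now -x**4*log(x)/4 + ∫(x**3/4) dx.
Step 2. Evaluate the standard form: now -x**4*log(x)/4 + x**4/16.
Answer: -x**4*log(x)/4 + x**4/16.


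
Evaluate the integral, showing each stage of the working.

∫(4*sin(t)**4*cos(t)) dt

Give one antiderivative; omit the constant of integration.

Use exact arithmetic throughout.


Step 1. Substitute u = sin(t), turning ∫(4*sin(t)**4*cos(t)) dt into ∫(4*u**4) du: now ∫(4*u**4) du.
Step 2. Evaluate the standard form: now 4*u**5/5.
Step 3. Substitute back u = sin(t): now 4*sin(t)**5/5.
Answer: 4*sin(t)**5/5.


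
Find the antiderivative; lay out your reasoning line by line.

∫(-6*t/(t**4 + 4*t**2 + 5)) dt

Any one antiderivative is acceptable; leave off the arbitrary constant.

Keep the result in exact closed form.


Step 1. Substitute u = t**2 + 2, turning ∫(-6*t/(t**4 + 4*t**2 + 5)) dt into ∫(-3/(u**2 + 1)) du: now ∫(-3/(u**2 + 1)) du.
Step 2. Evaluate the standard form: now -3*atan(u).
Step 3. Substitute back u = t**2 + 2: now -3*atan(t**2 + 2).
Answer: -3*atan(t**2 + 2).


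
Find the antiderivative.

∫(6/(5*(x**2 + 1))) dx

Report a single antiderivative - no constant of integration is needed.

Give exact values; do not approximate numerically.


Answer: 6*atan(x)/5.


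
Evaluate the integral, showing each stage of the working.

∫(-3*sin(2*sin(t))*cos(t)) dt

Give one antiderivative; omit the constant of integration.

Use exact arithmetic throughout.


Step 1. Substitute u = sin(t), turning ∫(-3*sin(2*sin(t))*cos(t)) dt into ∫(-3*sin(2*u)) du: now ∫(-3*sin(2*u)) du.
Step 2. Evaluate the standard form: now 3*cos(2*u)/2.
Step 3. Substitute back u = sin(t): now 3*cos(2*sin(t))/2.
Answer: 3*cos(2*sin(t))/2.


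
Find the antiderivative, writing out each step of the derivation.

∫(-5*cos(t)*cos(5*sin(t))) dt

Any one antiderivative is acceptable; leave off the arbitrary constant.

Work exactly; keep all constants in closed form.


Step 1. Substitute u = sin(t), turning ∫(-5*cos(t)*cos(5*sin(t))) dt into ∫(-5*cos(5*u)) du: now ∫(-5*cos(5*u)) du.
Step 2. Evaluate the standard form: now -sin(5*u).
Step 3. Substitute back u = sin(t): now -sin(5*sin(t)).
Answer: -sin(5*sin(t)).


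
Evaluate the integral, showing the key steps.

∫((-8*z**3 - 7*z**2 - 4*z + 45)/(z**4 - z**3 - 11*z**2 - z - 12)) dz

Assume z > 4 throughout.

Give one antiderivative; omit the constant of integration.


Step 1. Decompose ∫((-8*z**3 - 7*z**2 - 4*z + 45)/(z**4 - z**3 - 11*z**2 - z - 12)) dz by partial fractions, (-8*z**3 - 7*z**2 - 4*z + 45)/(z**4 - z**3 - 11*z**2 - z - 12) = -4/(z**2 + 1) - 3/(z + 3) - 5/(z - 4): now ∫(-5/(z - 4)) dz + ∫(-3/(z + 3)) dz + ∫(-4/(z**2 + 1)) dz.
Step 2. Evaluate the standard form [assuming z > 4]: now -5*log(z - 4) + ∫(-3/(z + 3)) dz + ∫(-4/(z**2 + 1)) dz.
Step 3. Evaluate the standard form [assuming z > -3]: now -5*log(z - 4) - 3*log(z + 3) + ∫(-4/(z**2 + 1)) dz.
Step 4. Evaluate the standard form: now -5*log(z - 4) - 3*log(z + 3) - 4*atan(z).
Answer: -5*log(z - 4) - 3*log(z + 3) - 4*atan(z).


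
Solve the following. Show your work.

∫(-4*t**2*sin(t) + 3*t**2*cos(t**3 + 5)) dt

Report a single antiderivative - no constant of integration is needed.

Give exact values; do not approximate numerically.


Step 1. Rewrite: now ∫(-4*t**2*sin(t)) dt + ∫(3*t**2*cos(t**3 + 5)) dt.
Step 2. Integrate ∫(-4*t**2*sin(t)) dt by parts with u = t**2, dv = (-4*sin(t)) dt, so v = 4*cos(t): now 4*t**2*cos(t) + ∫(-8*t*cos(t)) dt + ∫(3*t**2*cos(t**3 + 5)) dt.
Step 3. Integrate ∫(-8*t*cos(t)) dt by parts with u = t, dv = (-8*cos(t)) dt, so v = -8*sin(t): now 4*t**2*cos(t) - 8*t*sin(t) + ∫(3*t**2*cos(t**3 + 5)) dt + ∫(8*sin(t)) dt.
Step 4. Evaluate the standard form: now 4*t**2*cos(t) - 8*t*sin(t) - 8*cos(t) + ∫(3*t**2*cos(t**3 + 5)) dt.
Step 5. Substitute u = t**3 + 5, turning ∫(3*t**2*cos(t**3 + 5)) dt into ∫(cos(u)) du: now 4*t**2*cos(t) - 8*t*sin(t) - 8*cos(t) + ∫(cos(u)) du.
Step 6. Evaluate the standard form: now 4*t**2*cos(t) - 8*t*sin(t) + sin(u) - 8*cos(t).
Step 7. Substitute back u = t**3 + 5: now 4*t**2*cos(t) - 8*t*sin(t) + sin(t**3 + 5) - 8*cos(t).
Answer: 4*t**2*cos(t) - 8*t*sin(t) + sin(t**3 + 5) - 8*cos(t).


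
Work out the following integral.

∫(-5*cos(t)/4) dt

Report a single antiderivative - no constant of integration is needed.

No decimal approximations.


Answer: -5*sin(t)/4.


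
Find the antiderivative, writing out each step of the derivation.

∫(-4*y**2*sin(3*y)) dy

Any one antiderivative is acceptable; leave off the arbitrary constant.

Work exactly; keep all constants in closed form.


Step 1. Integrate ∫(-4*y**2*sin(3*y)) dy by parts with u = y**2, dv = (-4*sin(3*y)) dy, so v = 4*cos(3*y)/3: now 4*y**2*cos(3*y)/3 + ∫(-8*y*cos(3*y)/3) dy.
Step 2. Integrate ∫(-8*y*cos(3*y)/3) dy by parts with u = y, dv = (-8*cos(3*y)/3) dy, so v = -8*sin(3*y)/9: now 4*y**2*cos(3*y)/3 - 8*y*sin(3*y)/9 + ∫(8*sin(3*y)/9) dy.
Step 3. Evaluate the standard form: now 4*y**2*cos(3*y)/3 - 8*y*sin(3*y)/9 - 8*cos(3*y)/27.
Answer: 4*y**2*cos(3*y)/3 - 8*y*sin(3*y)/9 - 8*cos(3*y)/27.


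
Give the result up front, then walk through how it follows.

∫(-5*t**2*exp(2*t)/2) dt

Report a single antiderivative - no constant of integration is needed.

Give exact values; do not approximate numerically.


The answer is -5*t**2*exp(2*t)/4 + 5*t*exp(2*t)/4 - 5*exp(2*t)/8.
Step 1. Integrate ∫(-5*t**2*exp(2*t)/2) dt by parts with u = t**2, dv = (-5*exp(2*t)/2) dt, so v = -5*exp(2*t)/4: now -5*t**2*exp(2*t)/4 + ∫(5*t*exp(2*t)/2) dt.
Step 2. Integrate ∫(5*t*exp(2*t)/2) dt by parts with u = t, dv = (5*exp(2*t)/2) dt, so v = 5*exp(2*t)/4: now -5*t**2*exp(2*t)/4 + 5*t*exp(2*t)/4 + ∫(-5*exp(2*t)/4) dt.
Step 3. Evaluate the standard form: now -5*t**2*exp(2*t)/4 + 5*t*exp(2*t)/4 - 5*exp(2*t)/8.
Answer: -5*t**2*exp(2*t)/4 + 5*t*exp(2*t)/4 - 5*exp(2*t)/8.


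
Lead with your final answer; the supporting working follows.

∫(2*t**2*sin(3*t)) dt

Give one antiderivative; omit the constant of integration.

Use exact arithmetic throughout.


The answer is -2*t**2*cos(3*t)/3 + 4*t*sin(3*t)/9 + 4*cos(3*t)/27.
Step 1. Integrate ∫(2*t**2*sin(3*t)) dt by parts with u = t**2, dv = (2*sin(3*t)) dt, so v = -2*cos(3*t)/3: now -2*t**2*cos(3*t)/3 + ∫(4*t*cos(3*t)/3) dt.
Step 2. Integrate ∫(4*t*cos(3*t)/3) dt by parts with u = t, dv = (4*cos(3*t)/3) dt, so v = 4*sin(3*t)/9: now -2*t**2*cos(3*t)/3 + 4*t*sin(3*t)/9 + ∫(-4*sin(3*t)/9) dt.
Step 3. Evaluate the standard form: now -2*t**2*cos(3*t)/3 + 4*t*sin(3*t)/9 + 4*cos(3*t)/27.
Answer: -2*t**2*cos(3*t)/3 + 4*t*sin(3*t)/9 + 4*cos(3*t)/27.


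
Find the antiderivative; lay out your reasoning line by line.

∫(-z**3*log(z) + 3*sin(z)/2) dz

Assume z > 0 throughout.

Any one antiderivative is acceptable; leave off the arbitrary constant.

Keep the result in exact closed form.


Step 1. Rewrite: now ∫(-z**3*log(z)) dz + ∫(3*sin(z)/2) dz.
Step 2. Evaluate the standard form: now -3*cos(z)/2 + ∫(-z**3*log(z)) dz.
Step 3. Integrate ∫(-z**3*log(z)) dz by parts with u = log(z), dv = (-z**3) dz, so v = -z**4/4 [assuming z > 0]: now -z**4*log(z)/4 - 3*cos(z)/2 + ∫(z**3/4) dz.
Step 4. Evaluate the standard form: now -z**4*log(z)/4 + z**4/16 - 3*cos(z)/2.
Answer: -z**4*log(z)/4 + z**4/16 - 3*cos(z)/2.


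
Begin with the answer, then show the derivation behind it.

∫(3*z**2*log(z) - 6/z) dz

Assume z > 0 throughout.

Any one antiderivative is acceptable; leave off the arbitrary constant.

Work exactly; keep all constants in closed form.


The answer is z**3*log(z) - z**3/3 - 6*log(z).
Step 1. Rewrite: now ∫(-6/z) dz + ∫(3*z**2*log(z)) dz.
Step 2. Integrate ∫(3*z**2*log(z)) dz by parts with u = log(z), dv = (3*z**2) dz, so v = z**3 [assuming z > 0]: now z**3*log(z) + ∫(-6/z) dz + ∫(-z**2) dz.
Step 3. Evaluate the standard form: now z**3*log(z) - z**3/3 + ∫(-6/z) dz.
Step 4. Evaluate the standard form [assuming z > 0]: now z**3*log(z) - z**3/3 - 6*log(z).
Answer: z**3*log(z) - z**3/3 - 6*log(z).


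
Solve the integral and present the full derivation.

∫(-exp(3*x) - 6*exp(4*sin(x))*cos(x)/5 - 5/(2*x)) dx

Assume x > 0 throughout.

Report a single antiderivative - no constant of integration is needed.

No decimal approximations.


Step 1. Rewrite: now ∫(-5/(2*x)) dx + ∫(-6*exp(4*sin(x))*cos(x)/5) dx + ∫(-exp(3*x)) dx.
Step 2. Evaluate the standard form [assuming x > 0]: now -5*log(x)/2 + ∫(-6*exp(4*sin(x))*cos(x)/5) dx + ∫(-exp(3*x)) dx.
Step 3. Substitute u = sin(x), turning ∫(-6*exp(4*sin(x))*cos(x)/5) dx into ∫(-6*exp(4*u)/5) du: now -5*log(x)/2 + ∫(-6*exp(4*u)/5) du + ∫(-exp(3*x)) dx.
Step 4. Evaluate the standard form: now -3*exp(4*u)/10 - 5*log(x)/2 + ∫(-exp(3*x)) dx.
Step 5. Substitute back u = sin(x): now -3*exp(4*sin(x))/10 - 5*log(x)/2 + ∫(-exp(3*x)) dx.
Step 6. Evaluate the standard form: now -exp(3*x)/3 - 3*exp(4*sin(x))/10 - 5*log(x)/2.
Answer: -exp(3*x)/3 - 3*exp(4*sin(x))/10 - 5*log(x)/2.


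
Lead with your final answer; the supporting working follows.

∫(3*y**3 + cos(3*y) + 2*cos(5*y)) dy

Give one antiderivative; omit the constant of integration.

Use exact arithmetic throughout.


The answer is 3*y**4/4 + sin(3*y)/3 + 2*sin(5*y)/5.
Step 1. Rewrite: now ∫(3*y**3) dy + ∫(cos(3*y)) dy + ∫(2*cos(5*y)) dy.
Step 2. Evaluate the standard form: now 2*sin(5*y)/5 + ∫(3*y**3) dy + ∫(cos(3*y)) dy.
Step 3. Evaluate the standard form: now 3*y**4/4 + 2*sin(5*y)/5 + ∫(cos(3*y)) dy.
Step 4. Evaluate the standard form: now 3*y**4/4 + sin(3*y)/3 + 2*sin(5*y)/5.
Answer: 3*y**4/4 + sin(3*y)/3 + 2*sin(5*y)/5.


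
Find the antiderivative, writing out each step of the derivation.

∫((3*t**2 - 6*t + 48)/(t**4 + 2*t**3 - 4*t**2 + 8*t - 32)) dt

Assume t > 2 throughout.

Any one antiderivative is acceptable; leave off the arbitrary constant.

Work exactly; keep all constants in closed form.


Step 1. Decompose ∫((3*t**2 - 6*t + 48)/(t**4 + 2*t**3 - 4*t**2 + 8*t - 32)) dt by partial fractions, (3*t**2 - 6*t + 48)/(t**4 + 2*t**3 - 4*t**2 + 8*t - 32) = -3/(t**2 + 4) - 1/(t + 4) + 1/(t - 2): now ∫(1/(t - 2)) dt + ∫(-1/(t + 4)) dt + ∫(-3/(t**2 + 4)) dt.
Step 2. Evaluate the standard form [assuming t > -4]: now -log(t + 4) + ∫(1/(t - 2)) dt + ∫(-3/(t**2 + 4)) dt.
Step 3. Evaluate the standard form [assuming t > 2]: now log(t - 2) - log(t + 4) + ∫(-3/(t**2 + 4)) dt.
Step 4. Evaluate the standard form: now log(t - 2) - log(t + 4) - 3*atan(t/2)/2.
Answer: log(t - 2) - log(t + 4) - 3*atan(t/2)/2.


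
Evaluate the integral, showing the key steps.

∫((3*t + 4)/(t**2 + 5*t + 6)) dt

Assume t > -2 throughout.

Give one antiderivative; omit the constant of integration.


Step 1. Decompose ∫((3*t + 4)/(t**2 + 5*t + 6)) dt by partial fractions, (3*t + 4)/(t**2 + 5*t + 6) = 5/(t + 3) - 2/(t + 2): now ∫(-2/(t + 2)) dt + ∫(5/(t + 3)) dt.
Step 2. Evaluate the standard form [assuming t > -3]: now 5*log(t + 3) + ∫(-2/(t + 2)) dt.
Step 3. Evaluate the standard form [assuming t > -2]: now -2*log(t + 2) + 5*log(t + 3).
Answer: -2*log(t + 2) + 5*log(t + 3).


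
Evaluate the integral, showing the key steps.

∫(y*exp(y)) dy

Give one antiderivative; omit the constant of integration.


Step 1. Integrate ∫(y*exp(y)) dy by parts with u = y, dv = (exp(y)) dy, so v = exp(y): now y*exp(y) + ∫(-exp(y)) dy.
Step 2. Evaluate the standard form: now y*exp(y) - exp(y).
Answer: y*exp(y) - exp(y).


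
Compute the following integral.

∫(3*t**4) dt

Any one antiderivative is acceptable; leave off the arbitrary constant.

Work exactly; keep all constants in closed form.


Answer: 3*t**5/5.


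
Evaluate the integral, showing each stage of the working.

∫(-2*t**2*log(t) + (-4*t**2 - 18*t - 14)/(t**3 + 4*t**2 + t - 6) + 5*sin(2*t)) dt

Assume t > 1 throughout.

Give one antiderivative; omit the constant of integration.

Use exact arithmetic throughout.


Step 1. Rewrite: now ∫(-2*t**2*log(t)) dt + ∫((-4*t**2 - 18*t - 14)/(t**3 + 4*t**2 + t - 6)) dt + ∫(5*sin(2*t)) dt.
Step 2. Evaluate the standard form: now -5*cos(2*t)/2 + ∫(-2*t**2*log(t)) dt + ∫((-4*t**2 - 18*t - 14)/(t**3 + 4*t**2 + t - 6)) dt.
Step 3. Decompose ∫((-4*t**2 - 18*t - 14)/(t**3 + 4*t**2 + t - 6)) dt by partial fractions, (-4*t**2 - 18*t - 14)/(t**3 + 4*t**2 + t - 6) = 1/(t + 3) - 2/(t + 2) - 3/(t - 1): now -5*cos(2*t)/2 + ∫(-2*t**2*log(t)) dt + ∫(-3/(t - 1)) dt + ∫(-2/(t + 2)) dt + ∫(1/(t + 3)) dt.
Step 4. Evaluate the standard form [assuming t > 1]: now -3*log(t - 1) - 5*cos(2*t)/2 + ∫(-2*t**2*log(t)) dt + ∫(-2/(t + 2)) dt + ∫(1/(t + 3)) dt.
Step 5. Evaluate the standard form [assuming t > -3]: now -3*log(t - 1) + log(t + 3) - 5*cos(2*t)/2 + ∫(-2*t**2*log(t)) dt + ∫(-2/(t + 2)) dt.
Step 6. Evaluate the standard form [assuming t > -2]: now -3*log(t - 1) - 2*log(t + 2) + log(t + 3) - 5*cos(2*t)/2 + ∫(-2*t**2*log(t)) dt.
Step 7. Integrate ∫(-2*t**2*log(t)) dt by parts with u = log(t), dv = (-2*t**2) dt, so v = -2*t**3/3 [assuming t > 0]: now -2*t**3*log(t)/3 - 3*log(t - 1) - 2*log(t + 2) + log(t + 3) - 5*cos(2*t)/2 + ∫(2*t**2/3) dt.
Step 8. Evaluate the standard form: now -2*t**3*log(t)/3 + 2*t**3/9 - 3*log(t - 1) - 2*log(t + 2) + log(t + 3) - 5*cos(2*t)/2.
Answer: -2*t**3*log(t)/3 + 2*t**3/9 - 3*log(t - 1) - 2*log(t + 2) + log(t + 3) - 5*cos(2*t)/2.


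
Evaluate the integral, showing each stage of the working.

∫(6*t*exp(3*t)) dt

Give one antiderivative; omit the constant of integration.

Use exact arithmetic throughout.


Step 1. Integrate ∫(6*t*exp(3*t)) dt by parts with u = t, dv = (6*exp(3*t)) dt, so v = 2*exp(3*t): now 2*t*exp(3*t) + ∫(-2*exp(3*t)) dt.
Step 2. Evaluate the standard form: now 2*t*exp(3*t) - 2*exp(3*t)/3.
Answer: 2*t*exp(3*t) - 2*exp(3*t)/3.


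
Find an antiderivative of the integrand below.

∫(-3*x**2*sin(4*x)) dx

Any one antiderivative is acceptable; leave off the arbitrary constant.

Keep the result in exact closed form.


Answer: 3*x**2*cos(4*x)/4 - 3*x*sin(4*x)/8 - 3*cos(4*x)/32.


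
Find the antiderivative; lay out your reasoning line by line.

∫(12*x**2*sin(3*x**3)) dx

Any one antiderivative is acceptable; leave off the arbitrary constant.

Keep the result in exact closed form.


Step 1. Substitute u = x**3, turning ∫(12*x**2*sin(3*x**3)) dx into ∫(4*sin(3*u)) du: now ∫(4*sin(3*u)) du.
Step 2. Evaluate the standard form: now -4*cos(3*u)/3.
Step 3. Substitute back u = x**3: now -4*cos(3*x**3)/3.
Answer: -4*cos(3*x**3)/3.


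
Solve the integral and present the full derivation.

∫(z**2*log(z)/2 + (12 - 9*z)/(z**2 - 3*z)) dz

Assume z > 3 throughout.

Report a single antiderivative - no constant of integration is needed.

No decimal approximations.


Step 1. Rewrite: now ∫(z**2*log(z)/2) dz + ∫((12 - 9*z)/(z**2 - 3*z)) dz.
Step 2. Integrate ∫(z**2*log(z)/2) dz by parts with u = log(z), dv = (z**2/2) dz, so v = z**3/6 [assuming z > 0]: now z**3*log(z)/6 + ∫(-z**2/6) dz + ∫((12 - 9*z)/(z**2 - 3*z)) dz.
Step 3. Evaluate the standard form: now z**3*log(z)/6 - z**3/18 + ∫((12 - 9*z)/(z**2 - 3*z)) dz.
Step 4. Decompose ∫((12 - 9*z)/(z**2 - 3*z)) dz by partial fractions, (12 - 9*z)/(z**2 - 3*z) = -5/(z - 3) - 4/z: now z**3*log(z)/6 - z**3/18 + ∫(-4/z) dz + ∫(-5/(z - 3)) dz.
Step 5. Evaluate the standard form [assuming z > 0]: now z**3*log(z)/6 - z**3/18 - 4*log(z) + ∫(-5/(z - 3)) dz.
Step 6. Evaluate the standard form [assuming z > 3]: now z**3*log(z)/6 - z**3/18 - 4*log(z) - 5*log(z - 3).
Answer: z**3*log(z)/6 - z**3/18 - 4*log(z) - 5*log(z - 3).
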